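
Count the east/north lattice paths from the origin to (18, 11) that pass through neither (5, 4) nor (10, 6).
Number of paths = 17928876

Inclusion–exclusion. Total paths: C(29, 18) = 34597290. Through P₁: C(9, 5)·C(20, 13) = 9767520. Through P₂: C(16, 10)·C(13, 8) = 10306296. Since P₁ is strictly southwest of P₂, a monotone path through both must visit P₁ then P₂; paths through both = C(9, 5)·C(7, 5)·C(13, 8) = 3405402. Avoid both = 34597290 − 9767520 − 10306296 + 3405402 = 17928876.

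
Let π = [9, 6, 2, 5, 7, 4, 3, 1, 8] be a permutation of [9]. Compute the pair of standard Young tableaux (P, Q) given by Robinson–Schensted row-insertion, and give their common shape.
P = [1, 3, 7, 8] / [2] / [4] / [5] / [6] / [9];  Q = [1, 4, 5, 9] / [2] / [3] / [6] / [7] / [8];  common shape = (4, 1, 1, 1, 1, 1)

Row-insert the values π_1, π_2, … into P one at a time, bumping the leftmost entry strictly greater than the inserted value down to the next row. The recording tableau Q records, in position (i, j), the step at which that cell was added to P.
  Insert 9 (step 1): P = [9];  Q = [1]
  Insert 6 (step 2): P = [6] / [9];  Q = [1] / [2]
  Insert 2 (step 3): P = [2] / [6] / [9];  Q = [1] / [2] / [3]
  Insert 5 (step 4): P = [2, 5] / [6] / [9];  Q = [1, 4] / [2] / [3]
  Insert 7 (step 5): P = [2, 5, 7] / [6] / [9];  Q = [1, 4, 5] / [2] / [3]
  Insert 4 (step 6): P = [2, 4, 7] / [5] / [6] / [9];  Q = [1, 4, 5] / [2] / [3] / [6]
  Insert 3 (step 7): P = [2, 3, 7] / [4] / [5] / [6] / [9];  Q = [1, 4, 5] / [2] / [3] / [6] / [7]
  Insert 1 (step 8): P = [1, 3, 7] / [2] / [4] / [5] / [6] / [9];  Q = [1, 4, 5] / [2] / [3] / [6] / [7] / [8]
  Insert 8 (step 9): P = [1, 3, 7, 8] / [2] / [4] / [5] / [6] / [9];  Q = [1, 4, 5, 9] / [2] / [3] / [6] / [7] / [8]
Final shape: (4, 1, 1, 1, 1, 1).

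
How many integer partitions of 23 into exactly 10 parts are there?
p(23, 10 parts) = 97

Partitions of n into exactly k parts are in bijection with partitions of n − k into at most k parts (subtract 1 from each part). So p(23, exactly 10) = p(13, parts ≤ 10). Computing via the recurrence p(m, j) = p(m, j−1) + p(m−j, j) gives 97.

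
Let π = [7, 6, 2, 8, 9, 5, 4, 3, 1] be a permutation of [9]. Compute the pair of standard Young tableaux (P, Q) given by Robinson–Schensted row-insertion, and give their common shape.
P = [1, 3, 9] / [2, 8] / [4] / [5] / [6] / [7];  Q = [1, 4, 5] / [2, 6] / [3] / [7] / [8] / [9];  common shape = (3, 2, 1, 1, 1, 1)

Row-insert the values π_1, π_2, … into P one at a time, bumping the leftmost entry strictly greater than the inserted value down to the next row. The recording tableau Q records, in position (i, j), the step at which that cell was added to P.
  Insert 7 (step 1): P = [7];  Q = [1]
  Insert 6 (step 2): P = [6] / [7];  Q = [1] / [2]
  Insert 2 (step 3): P = [2] / [6] / [7];  Q = [1] / [2] / [3]
  Insert 8 (step 4): P = [2, 8] / [6] / [7];  Q = [1, 4] / [2] / [3]
  Insert 9 (step 5): P = [2, 8, 9] / [6] / [7];  Q = [1, 4, 5] / [2] / [3]
  Insert 5 (step 6): P = [2, 5, 9] / [6, 8] / [7];  Q = [1, 4, 5] / [2, 6] / [3]
  Insert 4 (step 7): P = [2, 4, 9] / [5, 8] / [6] / [7];  Q = [1, 4, 5] / [2, 6] / [3] / [7]
  Insert 3 (step 8): P = [2, 3, 9] / [4, 8] / [5] / [6] / [7];  Q = [1, 4, 5] / [2, 6] / [3] / [7] / [8]
  Insert 1 (step 9): P = [1, 3, 9] / [2, 8] / [4] / [5] / [6] / [7];  Q = [1, 4, 5] / [2, 6] / [3] / [7] / [8] / [9]
Final shape: (3, 2, 1, 1, 1, 1).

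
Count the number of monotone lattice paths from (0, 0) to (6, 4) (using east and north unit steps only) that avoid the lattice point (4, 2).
Number of paths = 120

Total paths from (0, 0) to (6, 4): C(10, 6) = 210. Paths through (4, 2): (paths (0, 0) → (4, 2)) × (paths (4, 2) → (6, 4)) = C(6, 4) · C(4, 2) = 15 · 6 = 90. Avoidance count = 210 − 90 = 120.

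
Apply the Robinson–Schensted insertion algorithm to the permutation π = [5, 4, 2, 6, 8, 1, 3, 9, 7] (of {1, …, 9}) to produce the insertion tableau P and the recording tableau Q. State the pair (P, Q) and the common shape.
P = [1, 3, 7, 9] / [2, 6, 8] / [4] / [5];  Q = [1, 4, 5, 8] / [2, 7, 9] / [3] / [6];  common shape = (4, 3, 1, 1)

Row-insert the values π_1, π_2, … into P one at a time, bumping the leftmost entry strictly greater than the inserted value down to the next row. The recording tableau Q records, in position (i, j), the step at which that cell was added to P.
  Insert 5 (step 1): P = [5];  Q = [1]
  Insert 4 (step 2): P = [4] / [5];  Q = [1] / [2]
  Insert 2 (step 3): P = [2] / [4] / [5];  Q = [1] / [2] / [3]
  Insert 6 (step 4): P = [2, 6] / [4] / [5];  Q = [1, 4] / [2] / [3]
  Insert 8 (step 5): P = [2, 6, 8] / [4] / [5];  Q = [1, 4, 5] / [2] / [3]
  Insert 1 (step 6): P = [1, 6, 8] / [2] / [4] / [5];  Q = [1, 4, 5] / [2] / [3] / [6]
  Insert 3 (step 7): P = [1, 3, 8] / [2, 6] / [4] / [5];  Q = [1, 4, 5] / [2, 7] / [3] / [6]
  Insert 9 (step 8): P = [1, 3, 8, 9] / [2, 6] / [4] / [5];  Q = [1, 4, 5, 8] / [2, 7] / [3] / [6]
  Insert 7 (step 9): P = [1, 3, 7, 9] / [2, 6, 8] / [4] / [5];  Q = [1, 4, 5, 8] / [2, 7, 9] / [3] / [6]
Final shape: (4, 3, 1, 1).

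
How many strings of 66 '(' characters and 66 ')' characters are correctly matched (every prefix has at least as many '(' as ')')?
C_66 = 5632681584560312734993915705849145100

These balanced parentheses are counted by the Catalan number C_n = (1/(n + 1)) · C(2n, n). For n = 66: C_66 = (1/67) · C(132, 66) = 377389666165540953244592352291892721700/67 = 5632681584560312734993915705849145100.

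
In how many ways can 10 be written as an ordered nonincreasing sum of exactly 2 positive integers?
p(10, 2 parts) = 5

Partitions of n into exactly k parts ↔ partitions of n − k into at most k parts (subtract 1 from each part). For n = 10, k = 2, the partitions are: 9+1, 8+2, 7+3, 6+4, 5+5. Count = 5.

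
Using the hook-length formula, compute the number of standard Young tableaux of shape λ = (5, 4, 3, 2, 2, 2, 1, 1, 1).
# SYT of shape (5, 4, 3, 2, 2, 2, 1, 1, 1) = 370442240

Hook-length formula: f^λ = n! / Π hook(c), product over all cells c of the Young diagram. For λ = (5, 4, 3, 2, 2, 2, 1, 1, 1), n = 21 boxes. Hook lengths by row (left-to-right, top-to-bottom): [13, 9, 5, 3, 1]; [11, 7, 3, 1]; [9, 5, 1]; [7, 3]; [6, 2]; [5, 1]; [3]; [2]; [1]. Product of hooks = 137918781000. So f^λ = 21! / 137918781000 = 51090942171709440000 / 137918781000 = 370442240.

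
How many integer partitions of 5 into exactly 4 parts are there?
p(5, 4 parts) = 1

Partitions of n into exactly k parts ↔ partitions of n − k into at most k parts (subtract 1 from each part). For n = 5, k = 4, the partitions are: 2+1+1+1. Count = 1.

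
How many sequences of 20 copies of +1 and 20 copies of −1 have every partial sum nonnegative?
C_20 = 6564120420

These ballot sequences are counted by the Catalan number C_n = (1/(n + 1)) · C(2n, n). For n = 20: C_20 = (1/21) · C(40, 20) = 137846528820/21 = 6564120420.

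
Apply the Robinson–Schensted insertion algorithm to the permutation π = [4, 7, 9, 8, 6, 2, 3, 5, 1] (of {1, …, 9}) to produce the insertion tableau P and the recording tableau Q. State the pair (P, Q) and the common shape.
P = [1, 3, 5] / [2, 6, 8] / [4] / [7] / [9];  Q = [1, 2, 3] / [4, 7, 8] / [5] / [6] / [9];  common shape = (3, 3, 1, 1, 1)

Row-insert the values π_1, π_2, … into P one at a time, bumping the leftmost entry strictly greater than the inserted value down to the next row. The recording tableau Q records, in position (i, j), the step at which that cell was added to P.
  Insert 4 (step 1): P = [4];  Q = [1]
  Insert 7 (step 2): P = [4, 7];  Q = [1, 2]
  Insert 9 (step 3): P = [4, 7, 9];  Q = [1, 2, 3]
  Insert 8 (step 4): P = [4, 7, 8] / [9];  Q = [1, 2, 3] / [4]
  Insert 6 (step 5): P = [4, 6, 8] / [7] / [9];  Q = [1, 2, 3] / [4] / [5]
  Insert 2 (step 6): P = [2, 6, 8] / [4] / [7] / [9];  Q = [1, 2, 3] / [4] / [5] / [6]
  Insert 3 (step 7): P = [2, 3, 8] / [4, 6] / [7] / [9];  Q = [1, 2, 3] / [4, 7] / [5] / [6]
  Insert 5 (step 8): P = [2, 3, 5] / [4, 6, 8] / [7] / [9];  Q = [1, 2, 3] / [4, 7, 8] / [5] / [6]
  Insert 1 (step 9): P = [1, 3, 5] / [2, 6, 8] / [4] / [7] / [9];  Q = [1, 2, 3] / [4, 7, 8] / [5] / [6] / [9]
Final shape: (3, 3, 1, 1, 1).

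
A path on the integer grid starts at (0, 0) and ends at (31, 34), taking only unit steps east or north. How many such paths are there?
Number of paths = 3397378086595889760

A monotone lattice path from (0, 0) to (31, 34) consists of 31 east steps and 34 north steps in some order, so it is determined by which 31 of the 65 steps are east. The count is C(65, 31) = 3397378086595889760.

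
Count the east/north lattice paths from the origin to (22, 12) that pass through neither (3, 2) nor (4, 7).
Number of paths = 338968710

Inclusion–exclusion. Total paths: C(34, 22) = 548354040. Through P₁: C(5, 3)·C(29, 19) = 200300100. Through P₂: C(11, 4)·C(23, 18) = 11104170. Since P₁ is strictly southwest of P₂, a monotone path through both must visit P₁ then P₂; paths through both = C(5, 3)·C(6, 1)·C(23, 18) = 2018940. Avoid both = 548354040 − 200300100 − 11104170 + 2018940 = 338968710.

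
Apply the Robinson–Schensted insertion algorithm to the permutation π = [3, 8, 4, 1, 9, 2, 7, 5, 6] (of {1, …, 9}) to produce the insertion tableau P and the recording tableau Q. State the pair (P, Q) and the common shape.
P = [1, 2, 5, 6] / [3, 4, 7] / [8, 9];  Q = [1, 2, 5, 9] / [3, 6, 7] / [4, 8];  common shape = (4, 3, 2)

Row-insert the values π_1, π_2, … into P one at a time, bumping the leftmost entry strictly greater than the inserted value down to the next row. The recording tableau Q records, in position (i, j), the step at which that cell was added to P.
  Insert 3 (step 1): P = [3];  Q = [1]
  Insert 8 (step 2): P = [3, 8];  Q = [1, 2]
  Insert 4 (step 3): P = [3, 4] / [8];  Q = [1, 2] / [3]
  Insert 1 (step 4): P = [1, 4] / [3] / [8];  Q = [1, 2] / [3] / [4]
  Insert 9 (step 5): P = [1, 4, 9] / [3] / [8];  Q = [1, 2, 5] / [3] / [4]
  Insert 2 (step 6): P = [1, 2, 9] / [3, 4] / [8];  Q = [1, 2, 5] / [3, 6] / [4]
  Insert 7 (step 7): P = [1, 2, 7] / [3, 4, 9] / [8];  Q = [1, 2, 5] / [3, 6, 7] / [4]
  Insert 5 (step 8): P = [1, 2, 5] / [3, 4, 7] / [8, 9];  Q = [1, 2, 5] / [3, 6, 7] / [4, 8]
  Insert 6 (step 9): P = [1, 2, 5, 6] / [3, 4, 7] / [8, 9];  Q = [1, 2, 5, 9] / [3, 6, 7] / [4, 8]
Final shape: (4, 3, 2).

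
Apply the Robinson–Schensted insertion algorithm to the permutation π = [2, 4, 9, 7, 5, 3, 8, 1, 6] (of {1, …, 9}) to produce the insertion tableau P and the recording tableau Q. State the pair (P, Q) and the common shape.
P = [1, 3, 5, 6] / [2, 8] / [4] / [7] / [9];  Q = [1, 2, 3, 7] / [4, 9] / [5] / [6] / [8];  common shape = (4, 2, 1, 1, 1)

Row-insert the values π_1, π_2, … into P one at a time, bumping the leftmost entry strictly greater than the inserted value down to the next row. The recording tableau Q records, in position (i, j), the step at which that cell was added to P.
  Insert 2 (step 1): P = [2];  Q = [1]
  Insert 4 (step 2): P = [2, 4];  Q = [1, 2]
  Insert 9 (step 3): P = [2, 4, 9];  Q = [1, 2, 3]
  Insert 7 (step 4): P = [2, 4, 7] / [9];  Q = [1, 2, 3] / [4]
  Insert 5 (step 5): P = [2, 4, 5] / [7] / [9];  Q = [1, 2, 3] / [4] / [5]
  Insert 3 (step 6): P = [2, 3, 5] / [4] / [7] / [9];  Q = [1, 2, 3] / [4] / [5] / [6]
  Insert 8 (step 7): P = [2, 3, 5, 8] / [4] / [7] / [9];  Q = [1, 2, 3, 7] / [4] / [5] / [6]
  Insert 1 (step 8): P = [1, 3, 5, 8] / [2] / [4] / [7] / [9];  Q = [1, 2, 3, 7] / [4] / [5] / [6] / [8]
  Insert 6 (step 9): P = [1, 3, 5, 6] / [2, 8] / [4] / [7] / [9];  Q = [1, 2, 3, 7] / [4, 9] / [5] / [6] / [8]
Final shape: (4, 2, 1, 1, 1).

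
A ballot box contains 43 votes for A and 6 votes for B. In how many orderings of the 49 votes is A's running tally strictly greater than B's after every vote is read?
Strict-lead orderings = 10559208

Total orderings of the 49 votes with 43 for A: C(49, 43) = 13983816. By the Bertrand ballot formula (Cycle Lemma / reflection principle), the number of orderings in which A is strictly ahead of B throughout is (p − q)/(p + q) · C(p + q, p) = (43 − 6)/(43 + 6) · 13983816 = 10559208.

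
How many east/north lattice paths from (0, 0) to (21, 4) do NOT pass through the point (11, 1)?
Number of paths = 9218

Total paths from (0, 0) to (21, 4): C(25, 21) = 12650. Paths through (11, 1): (paths (0, 0) → (11, 1)) × (paths (11, 1) → (21, 4)) = C(12, 11) · C(13, 10) = 12 · 286 = 3432. Avoidance count = 12650 − 3432 = 9218.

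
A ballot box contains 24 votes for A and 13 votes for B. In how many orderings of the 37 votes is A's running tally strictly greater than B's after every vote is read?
Strict-lead orderings = 1059111900

Total orderings of the 37 votes with 24 for A: C(37, 24) = 3562467300. By the Bertrand ballot formula (Cycle Lemma / reflection principle), the number of orderings in which A is strictly ahead of B throughout is (p − q)/(p + q) · C(p + q, p) = (24 − 13)/(24 + 13) · 3562467300 = 1059111900.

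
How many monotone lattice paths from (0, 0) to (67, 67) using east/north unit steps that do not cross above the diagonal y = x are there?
C_67 = 22033725021956517463358552614056949950

These NE paths below the diagonal are counted by the Catalan number C_n = (1/(n + 1)) · C(2n, n). For n = 67: C_67 = (1/68) · C(134, 67) = 1498293301493043187508381577755872596600/68 = 22033725021956517463358552614056949950.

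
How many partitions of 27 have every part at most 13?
p(27, parts ≤ 13) = 2637

Use the recurrence p(n, m) = p(n, m−1) + p(n−m, m): either the largest part is < m (count p(n, m−1)) or the largest part is exactly m (remove one copy of m, count p(n−m, m)). With p(0, ·) = 1 this gives p(27, parts ≤ 13) = 2637. (By conjugating Young diagrams, this also counts partitions of 27 into at most 13 parts.)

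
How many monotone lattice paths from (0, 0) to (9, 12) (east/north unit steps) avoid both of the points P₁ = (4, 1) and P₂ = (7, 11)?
Number of paths = 180908

Inclusion–exclusion. Total paths: C(21, 9) = 293930. Through P₁: C(5, 4)·C(16, 5) = 21840. Through P₂: C(18, 7)·C(3, 2) = 95472. Since P₁ is strictly southwest of P₂, a monotone path through both must visit P₁ then P₂; paths through both = C(5, 4)·C(13, 3)·C(3, 2) = 4290. Avoid both = 293930 − 21840 − 95472 + 4290 = 180908.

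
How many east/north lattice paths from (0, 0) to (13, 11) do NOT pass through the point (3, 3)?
Number of paths = 1620984

Total paths from (0, 0) to (13, 11): C(24, 13) = 2496144. Paths through (3, 3): (paths (0, 0) → (3, 3)) × (paths (3, 3) → (13, 11)) = C(6, 3) · C(18, 10) = 20 · 43758 = 875160. Avoidance count = 2496144 − 875160 = 1620984.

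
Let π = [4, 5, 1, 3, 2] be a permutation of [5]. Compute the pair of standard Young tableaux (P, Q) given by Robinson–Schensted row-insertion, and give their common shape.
P = [1, 2] / [3, 5] / [4];  Q = [1, 2] / [3, 4] / [5];  common shape = (2, 2, 1)

Row-insert the values π_1, π_2, … into P one at a time, bumping the leftmost entry strictly greater than the inserted value down to the next row. The recording tableau Q records, in position (i, j), the step at which that cell was added to P.
  Insert 4 (step 1): P = [4];  Q = [1]
  Insert 5 (step 2): P = [4, 5];  Q = [1, 2]
  Insert 1 (step 3): P = [1, 5] / [4];  Q = [1, 2] / [3]
  Insert 3 (step 4): P = [1, 3] / [4, 5];  Q = [1, 2] / [3, 4]
  Insert 2 (step 5): P = [1, 2] / [3, 5] / [4];  Q = [1, 2] / [3, 4] / [5]
Final shape: (2, 2, 1).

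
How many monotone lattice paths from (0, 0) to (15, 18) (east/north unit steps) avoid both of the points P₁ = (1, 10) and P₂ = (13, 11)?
Number of paths = 943784814

Inclusion–exclusion. Total paths: C(33, 15) = 1037158320. Through P₁: C(11, 1)·C(22, 14) = 3517470. Through P₂: C(24, 13)·C(9, 2) = 89861184. Since P₁ is strictly southwest of P₂, a monotone path through both must visit P₁ then P₂; paths through both = C(11, 1)·C(13, 12)·C(9, 2) = 5148. Avoid both = 1037158320 − 3517470 − 89861184 + 5148 = 943784814.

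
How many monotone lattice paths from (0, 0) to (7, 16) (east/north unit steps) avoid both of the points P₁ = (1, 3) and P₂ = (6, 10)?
Number of paths = 102749

Inclusion–exclusion. Total paths: C(23, 7) = 245157. Through P₁: C(4, 1)·C(19, 6) = 108528. Through P₂: C(16, 6)·C(7, 1) = 56056. Since P₁ is strictly southwest of P₂, a monotone path through both must visit P₁ then P₂; paths through both = C(4, 1)·C(12, 5)·C(7, 1) = 22176. Avoid both = 245157 − 108528 − 56056 + 22176 = 102749.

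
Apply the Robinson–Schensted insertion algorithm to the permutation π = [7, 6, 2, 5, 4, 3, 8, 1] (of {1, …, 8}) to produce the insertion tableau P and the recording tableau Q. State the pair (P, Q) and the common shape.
P = [1, 3, 8] / [2] / [4] / [5] / [6] / [7];  Q = [1, 4, 7] / [2] / [3] / [5] / [6] / [8];  common shape = (3, 1, 1, 1, 1, 1)

Row-insert the values π_1, π_2, … into P one at a time, bumping the leftmost entry strictly greater than the inserted value down to the next row. The recording tableau Q records, in position (i, j), the step at which that cell was added to P.
  Insert 7 (step 1): P = [7];  Q = [1]
  Insert 6 (step 2): P = [6] / [7];  Q = [1] / [2]
  Insert 2 (step 3): P = [2] / [6] / [7];  Q = [1] / [2] / [3]
  Insert 5 (step 4): P = [2, 5] / [6] / [7];  Q = [1, 4] / [2] / [3]
  Insert 4 (step 5): P = [2, 4] / [5] / [6] / [7];  Q = [1, 4] / [2] / [3] / [5]
  Insert 3 (step 6): P = [2, 3] / [4] / [5] / [6] / [7];  Q = [1, 4] / [2] / [3] / [5] / [6]
  Insert 8 (step 7): P = [2, 3, 8] / [4] / [5] / [6] / [7];  Q = [1, 4, 7] / [2] / [3] / [5] / [6]
  Insert 1 (step 8): P = [1, 3, 8] / [2] / [4] / [5] / [6] / [7];  Q = [1, 4, 7] / [2] / [3] / [5] / [6] / [8]
Final shape: (3, 1, 1, 1, 1, 1).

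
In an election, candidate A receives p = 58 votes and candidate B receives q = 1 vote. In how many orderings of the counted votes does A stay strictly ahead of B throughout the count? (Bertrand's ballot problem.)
Strict-lead orderings = 57

Total orderings of the 59 votes with 58 for A: C(59, 58) = 59. By the Bertrand ballot formula (Cycle Lemma / reflection principle), the number of orderings in which A is strictly ahead of B throughout is (p − q)/(p + q) · C(p + q, p) = (58 − 1)/(58 + 1) · 59 = 57.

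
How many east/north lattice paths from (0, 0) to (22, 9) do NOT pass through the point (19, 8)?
Number of paths = 11279775

Total paths from (0, 0) to (22, 9): C(31, 22) = 20160075. Paths through (19, 8): (paths (0, 0) → (19, 8)) × (paths (19, 8) → (22, 9)) = C(27, 19) · C(4, 3) = 2220075 · 4 = 8880300. Avoidance count = 20160075 − 8880300 = 11279775.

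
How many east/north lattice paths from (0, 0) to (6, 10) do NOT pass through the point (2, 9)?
Number of paths = 7733

Total paths from (0, 0) to (6, 10): C(16, 6) = 8008. Paths through (2, 9): (paths (0, 0) → (2, 9)) × (paths (2, 9) → (6, 10)) = C(11, 2) · C(5, 4) = 55 · 5 = 275. Avoidance count = 8008 − 275 = 7733.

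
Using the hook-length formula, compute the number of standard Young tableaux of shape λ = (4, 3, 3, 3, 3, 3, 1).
# SYT of shape (4, 3, 3, 3, 3, 3, 1) = 7482618

Hook-length formula: f^λ = n! / Π hook(c), product over all cells c of the Young diagram. For λ = (4, 3, 3, 3, 3, 3, 1), n = 20 boxes. Hook lengths by row (left-to-right, top-to-bottom): [10, 8, 7, 1]; [8, 6, 5]; [7, 5, 4]; [6, 4, 3]; [5, 3, 2]; [4, 2, 1]; [1]. Product of hooks = 325140480000. So f^λ = 20! / 325140480000 = 2432902008176640000 / 325140480000 = 7482618.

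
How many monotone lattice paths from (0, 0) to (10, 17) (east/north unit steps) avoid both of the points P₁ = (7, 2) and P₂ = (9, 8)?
Number of paths = 8173889

Inclusion–exclusion. Total paths: C(27, 10) = 8436285. Through P₁: C(9, 7)·C(18, 3) = 29376. Through P₂: C(17, 9)·C(10, 1) = 243100. Since P₁ is strictly southwest of P₂, a monotone path through both must visit P₁ then P₂; paths through both = C(9, 7)·C(8, 2)·C(10, 1) = 10080. Avoid both = 8436285 − 29376 − 243100 + 10080 = 8173889.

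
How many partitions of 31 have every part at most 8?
p(31, parts ≤ 8) = 2857

Use the recurrence p(n, m) = p(n, m−1) + p(n−m, m): either the largest part is < m (count p(n, m−1)) or the largest part is exactly m (remove one copy of m, count p(n−m, m)). With p(0, ·) = 1 this gives p(31, parts ≤ 8) = 2857. (By conjugating Young diagrams, this also counts partitions of 31 into at most 8 parts.)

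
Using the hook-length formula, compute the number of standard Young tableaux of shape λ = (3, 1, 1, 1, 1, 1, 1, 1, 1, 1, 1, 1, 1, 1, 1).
# SYT of shape (3, 1, 1, 1, 1, 1, 1, 1, 1, 1, 1, 1, 1, 1, 1) = 120

Hook-length formula: f^λ = n! / Π hook(c), product over all cells c of the Young diagram. For λ = (3, 1, 1, 1, 1, 1, 1, 1, 1, 1, 1, 1, 1, 1, 1), n = 17 boxes. Hook lengths by row (left-to-right, top-to-bottom): [17, 2, 1]; [14]; [13]; [12]; [11]; [10]; [9]; [8]; [7]; [6]; [5]; [4]; [3]; [2]; [1]. Product of hooks = 2964061900800. So f^λ = 17! / 2964061900800 = 355687428096000 / 2964061900800 = 120.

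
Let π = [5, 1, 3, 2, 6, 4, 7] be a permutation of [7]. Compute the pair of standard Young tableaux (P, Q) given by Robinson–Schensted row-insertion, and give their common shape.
P = [1, 2, 4, 7] / [3, 6] / [5];  Q = [1, 3, 5, 7] / [2, 6] / [4];  common shape = (4, 2, 1)

Row-insert the values π_1, π_2, … into P one at a time, bumping the leftmost entry strictly greater than the inserted value down to the next row. The recording tableau Q records, in position (i, j), the step at which that cell was added to P.
  Insert 5 (step 1): P = [5];  Q = [1]
  Insert 1 (step 2): P = [1] / [5];  Q = [1] / [2]
  Insert 3 (step 3): P = [1, 3] / [5];  Q = [1, 3] / [2]
  Insert 2 (step 4): P = [1, 2] / [3] / [5];  Q = [1, 3] / [2] / [4]
  Insert 6 (step 5): P = [1, 2, 6] / [3] / [5];  Q = [1, 3, 5] / [2] / [4]
  Insert 4 (step 6): P = [1, 2, 4] / [3, 6] / [5];  Q = [1, 3, 5] / [2, 6] / [4]
  Insert 7 (step 7): P = [1, 2, 4, 7] / [3, 6] / [5];  Q = [1, 3, 5, 7] / [2, 6] / [4]
Final shape: (4, 2, 1).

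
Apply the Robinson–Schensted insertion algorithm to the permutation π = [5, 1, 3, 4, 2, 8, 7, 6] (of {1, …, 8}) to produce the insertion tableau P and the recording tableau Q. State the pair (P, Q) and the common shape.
P = [1, 2, 4, 6] / [3, 7] / [5, 8];  Q = [1, 3, 4, 6] / [2, 7] / [5, 8];  common shape = (4, 2, 2)

Row-insert the values π_1, π_2, … into P one at a time, bumping the leftmost entry strictly greater than the inserted value down to the next row. The recording tableau Q records, in position (i, j), the step at which that cell was added to P.
  Insert 5 (step 1): P = [5];  Q = [1]
  Insert 1 (step 2): P = [1] / [5];  Q = [1] / [2]
  Insert 3 (step 3): P = [1, 3] / [5];  Q = [1, 3] / [2]
  Insert 4 (step 4): P = [1, 3, 4] / [5];  Q = [1, 3, 4] / [2]
  Insert 2 (step 5): P = [1, 2, 4] / [3] / [5];  Q = [1, 3, 4] / [2] / [5]
  Insert 8 (step 6): P = [1, 2, 4, 8] / [3] / [5];  Q = [1, 3, 4, 6] / [2] / [5]
  Insert 7 (step 7): P = [1, 2, 4, 7] / [3, 8] / [5];  Q = [1, 3, 4, 6] / [2, 7] / [5]
  Insert 6 (step 8): P = [1, 2, 4, 6] / [3, 7] / [5, 8];  Q = [1, 3, 4, 6] / [2, 7] / [5, 8]
Final shape: (4, 2, 2).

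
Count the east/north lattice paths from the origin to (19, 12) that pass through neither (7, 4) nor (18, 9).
Number of paths = 86568885

Inclusion–exclusion. Total paths: C(31, 19) = 141120525. Through P₁: C(11, 7)·C(20, 12) = 41570100. Through P₂: C(27, 18)·C(4, 1) = 18747300. Since P₁ is strictly southwest of P₂, a monotone path through both must visit P₁ then P₂; paths through both = C(11, 7)·C(16, 11)·C(4, 1) = 5765760. Avoid both = 141120525 − 41570100 − 18747300 + 5765760 = 86568885.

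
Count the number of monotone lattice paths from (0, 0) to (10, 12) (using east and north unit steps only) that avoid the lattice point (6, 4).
Number of paths = 542696

Total paths from (0, 0) to (10, 12): C(22, 10) = 646646. Paths through (6, 4): (paths (0, 0) → (6, 4)) × (paths (6, 4) → (10, 12)) = C(10, 6) · C(12, 4) = 210 · 495 = 103950. Avoidance count = 646646 − 103950 = 542696.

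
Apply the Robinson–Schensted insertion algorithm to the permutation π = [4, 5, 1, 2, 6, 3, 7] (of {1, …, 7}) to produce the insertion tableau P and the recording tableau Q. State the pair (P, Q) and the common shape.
P = [1, 2, 3, 7] / [4, 5, 6];  Q = [1, 2, 5, 7] / [3, 4, 6];  common shape = (4, 3)

Row-insert the values π_1, π_2, … into P one at a time, bumping the leftmost entry strictly greater than the inserted value down to the next row. The recording tableau Q records, in position (i, j), the step at which that cell was added to P.
  Insert 4 (step 1): P = [4];  Q = [1]
  Insert 5 (step 2): P = [4, 5];  Q = [1, 2]
  Insert 1 (step 3): P = [1, 5] / [4];  Q = [1, 2] / [3]
  Insert 2 (step 4): P = [1, 2] / [4, 5];  Q = [1, 2] / [3, 4]
  Insert 6 (step 5): P = [1, 2, 6] / [4, 5];  Q = [1, 2, 5] / [3, 4]
  Insert 3 (step 6): P = [1, 2, 3] / [4, 5, 6];  Q = [1, 2, 5] / [3, 4, 6]
  Insert 7 (step 7): P = [1, 2, 3, 7] / [4, 5, 6];  Q = [1, 2, 5, 7] / [3, 4, 6]
Final shape: (4, 3).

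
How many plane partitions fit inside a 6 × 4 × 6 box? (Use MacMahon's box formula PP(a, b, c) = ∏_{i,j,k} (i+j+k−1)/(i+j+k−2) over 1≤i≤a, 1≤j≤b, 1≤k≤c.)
PP(6, 4, 6) = 1447482465

Evaluate the triple product over i = 1..6, j = 1..4, k = 1..6. The factors are (2/1) · (3/2) · (4/3) · (5/4) · (6/5) · (7/6) · (3/2) · (4/3) · … (144 factors total). The numerators and denominators telescope so the product is an integer; carrying out the multiplication exactly gives PP(6, 4, 6) = 1447482465.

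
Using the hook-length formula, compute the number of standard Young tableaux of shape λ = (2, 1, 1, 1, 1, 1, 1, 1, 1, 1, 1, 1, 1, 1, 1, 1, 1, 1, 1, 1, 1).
# SYT of shape (2, 1, 1, 1, 1, 1, 1, 1, 1, 1, 1, 1, 1, 1, 1, 1, 1, 1, 1, 1, 1) = 21

Hook-length formula: f^λ = n! / Π hook(c), product over all cells c of the Young diagram. For λ = (2, 1, 1, 1, 1, 1, 1, 1, 1, 1, 1, 1, 1, 1, 1, 1, 1, 1, 1, 1, 1), n = 22 boxes. Hook lengths by row (left-to-right, top-to-bottom): [22, 1]; [20]; [19]; [18]; [17]; [16]; [15]; [14]; [13]; [12]; [11]; [10]; [9]; [8]; [7]; [6]; [5]; [4]; [3]; [2]; [1]. Product of hooks = 53523844179886080000. So f^λ = 22! / 53523844179886080000 = 1124000727777607680000 / 53523844179886080000 = 21.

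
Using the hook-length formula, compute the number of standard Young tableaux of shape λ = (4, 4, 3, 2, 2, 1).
# SYT of shape (4, 4, 3, 2, 2, 1) = 500500

Hook-length formula: f^λ = n! / Π hook(c), product over all cells c of the Young diagram. For λ = (4, 4, 3, 2, 2, 1), n = 16 boxes. Hook lengths by row (left-to-right, top-to-bottom): [9, 7, 4, 2]; [8, 6, 3, 1]; [6, 4, 1]; [4, 2]; [3, 1]; [1]. Product of hooks = 41803776. So f^λ = 16! / 41803776 = 20922789888000 / 41803776 = 500500.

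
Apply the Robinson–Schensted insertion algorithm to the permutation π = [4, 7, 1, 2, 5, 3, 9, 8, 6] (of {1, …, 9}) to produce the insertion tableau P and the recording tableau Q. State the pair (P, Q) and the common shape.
P = [1, 2, 3, 6] / [4, 5, 8] / [7, 9];  Q = [1, 2, 5, 7] / [3, 4, 8] / [6, 9];  common shape = (4, 3, 2)

Row-insert the values π_1, π_2, … into P one at a time, bumping the leftmost entry strictly greater than the inserted value down to the next row. The recording tableau Q records, in position (i, j), the step at which that cell was added to P.
  Insert 4 (step 1): P = [4];  Q = [1]
  Insert 7 (step 2): P = [4, 7];  Q = [1, 2]
  Insert 1 (step 3): P = [1, 7] / [4];  Q = [1, 2] / [3]
  Insert 2 (step 4): P = [1, 2] / [4, 7];  Q = [1, 2] / [3, 4]
  Insert 5 (step 5): P = [1, 2, 5] / [4, 7];  Q = [1, 2, 5] / [3, 4]
  Insert 3 (step 6): P = [1, 2, 3] / [4, 5] / [7];  Q = [1, 2, 5] / [3, 4] / [6]
  Insert 9 (step 7): P = [1, 2, 3, 9] / [4, 5] / [7];  Q = [1, 2, 5, 7] / [3, 4] / [6]
  Insert 8 (step 8): P = [1, 2, 3, 8] / [4, 5, 9] / [7];  Q = [1, 2, 5, 7] / [3, 4, 8] / [6]
  Insert 6 (step 9): P = [1, 2, 3, 6] / [4, 5, 8] / [7, 9];  Q = [1, 2, 5, 7] / [3, 4, 8] / [6, 9]
Final shape: (4, 3, 2).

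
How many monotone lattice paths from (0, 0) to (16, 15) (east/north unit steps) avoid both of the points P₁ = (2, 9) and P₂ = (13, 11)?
Number of paths = 211193505

Inclusion–exclusion. Total paths: C(31, 16) = 300540195. Through P₁: C(11, 2)·C(20, 14) = 2131800. Through P₂: C(24, 13)·C(7, 3) = 87365040. Since P₁ is strictly southwest of P₂, a monotone path through both must visit P₁ then P₂; paths through both = C(11, 2)·C(13, 11)·C(7, 3) = 150150. Avoid both = 300540195 − 2131800 − 87365040 + 150150 = 211193505.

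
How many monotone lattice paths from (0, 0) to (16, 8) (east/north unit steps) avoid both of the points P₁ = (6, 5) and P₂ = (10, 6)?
Number of paths = 443795

Inclusion–exclusion. Total paths: C(24, 16) = 735471. Through P₁: C(11, 6)·C(13, 10) = 132132. Through P₂: C(16, 10)·C(8, 6) = 224224. Since P₁ is strictly southwest of P₂, a monotone path through both must visit P₁ then P₂; paths through both = C(11, 6)·C(5, 4)·C(8, 6) = 64680. Avoid both = 735471 − 132132 − 224224 + 64680 = 443795.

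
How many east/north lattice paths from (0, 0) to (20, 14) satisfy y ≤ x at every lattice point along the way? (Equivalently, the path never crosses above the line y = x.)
Number of paths = 463991880

By the reflection principle (André's argument), the number of monotone paths to (20, 14) with n ≤ m that never go above y = x is C(34, 20) − C(34, 21) = 1391975640 − 927983760 = 463991880.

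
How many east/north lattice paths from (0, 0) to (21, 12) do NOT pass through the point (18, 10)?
Number of paths = 223586220

Total paths from (0, 0) to (21, 12): C(33, 21) = 354817320. Paths through (18, 10): (paths (0, 0) → (18, 10)) × (paths (18, 10) → (21, 12)) = C(28, 18) · C(5, 3) = 13123110 · 10 = 131231100. Avoidance count = 354817320 − 131231100 = 223586220.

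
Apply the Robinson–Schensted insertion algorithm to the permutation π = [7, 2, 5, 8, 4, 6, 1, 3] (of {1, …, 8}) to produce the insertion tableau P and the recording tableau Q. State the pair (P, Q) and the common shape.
P = [1, 3, 6] / [2, 4] / [5, 8] / [7];  Q = [1, 3, 4] / [2, 6] / [5, 8] / [7];  common shape = (3, 2, 2, 1)

Row-insert the values π_1, π_2, … into P one at a time, bumping the leftmost entry strictly greater than the inserted value down to the next row. The recording tableau Q records, in position (i, j), the step at which that cell was added to P.
  Insert 7 (step 1): P = [7];  Q = [1]
  Insert 2 (step 2): P = [2] / [7];  Q = [1] / [2]
  Insert 5 (step 3): P = [2, 5] / [7];  Q = [1, 3] / [2]
  Insert 8 (step 4): P = [2, 5, 8] / [7];  Q = [1, 3, 4] / [2]
  Insert 4 (step 5): P = [2, 4, 8] / [5] / [7];  Q = [1, 3, 4] / [2] / [5]
  Insert 6 (step 6): P = [2, 4, 6] / [5, 8] / [7];  Q = [1, 3, 4] / [2, 6] / [5]
  Insert 1 (step 7): P = [1, 4, 6] / [2, 8] / [5] / [7];  Q = [1, 3, 4] / [2, 6] / [5] / [7]
  Insert 3 (step 8): P = [1, 3, 6] / [2, 4] / [5, 8] / [7];  Q = [1, 3, 4] / [2, 6] / [5, 8] / [7]
Final shape: (3, 2, 2, 1).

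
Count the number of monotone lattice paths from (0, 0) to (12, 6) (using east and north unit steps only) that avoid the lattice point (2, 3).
Number of paths = 15704

Total paths from (0, 0) to (12, 6): C(18, 12) = 18564. Paths through (2, 3): (paths (0, 0) → (2, 3)) × (paths (2, 3) → (12, 6)) = C(5, 2) · C(13, 10) = 10 · 286 = 2860. Avoidance count = 18564 − 2860 = 15704.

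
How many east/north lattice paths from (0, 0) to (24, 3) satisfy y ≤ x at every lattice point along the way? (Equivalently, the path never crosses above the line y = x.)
Number of paths = 2574

By the reflection principle (André's argument), the number of monotone paths to (24, 3) with n ≤ m that never go above y = x is C(27, 24) − C(27, 25) = 2925 − 351 = 2574.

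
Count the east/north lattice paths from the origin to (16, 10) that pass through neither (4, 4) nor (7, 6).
Number of paths = 3285815

Inclusion–exclusion. Total paths: C(26, 16) = 5311735. Through P₁: C(8, 4)·C(18, 12) = 1299480. Through P₂: C(13, 7)·C(13, 9) = 1226940. Since P₁ is strictly southwest of P₂, a monotone path through both must visit P₁ then P₂; paths through both = C(8, 4)·C(5, 3)·C(13, 9) = 500500. Avoid both = 5311735 − 1299480 − 1226940 + 500500 = 3285815.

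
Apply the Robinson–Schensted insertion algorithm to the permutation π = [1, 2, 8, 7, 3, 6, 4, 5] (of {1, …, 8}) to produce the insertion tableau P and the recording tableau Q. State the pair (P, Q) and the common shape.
P = [1, 2, 3, 4, 5] / [6] / [7] / [8];  Q = [1, 2, 3, 6, 8] / [4] / [5] / [7];  common shape = (5, 1, 1, 1)

Row-insert the values π_1, π_2, … into P one at a time, bumping the leftmost entry strictly greater than the inserted value down to the next row. The recording tableau Q records, in position (i, j), the step at which that cell was added to P.
  Insert 1 (step 1): P = [1];  Q = [1]
  Insert 2 (step 2): P = [1, 2];  Q = [1, 2]
  Insert 8 (step 3): P = [1, 2, 8];  Q = [1, 2, 3]
  Insert 7 (step 4): P = [1, 2, 7] / [8];  Q = [1, 2, 3] / [4]
  Insert 3 (step 5): P = [1, 2, 3] / [7] / [8];  Q = [1, 2, 3] / [4] / [5]
  Insert 6 (step 6): P = [1, 2, 3, 6] / [7] / [8];  Q = [1, 2, 3, 6] / [4] / [5]
  Insert 4 (step 7): P = [1, 2, 3, 4] / [6] / [7] / [8];  Q = [1, 2, 3, 6] / [4] / [5] / [7]
  Insert 5 (step 8): P = [1, 2, 3, 4, 5] / [6] / [7] / [8];  Q = [1, 2, 3, 6, 8] / [4] / [5] / [7]
Final shape: (5, 1, 1, 1).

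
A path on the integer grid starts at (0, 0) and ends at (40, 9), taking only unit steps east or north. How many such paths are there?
Number of paths = 2054455634

A monotone lattice path from (0, 0) to (40, 9) consists of 40 east steps and 9 north steps in some order, so it is determined by which 40 of the 49 steps are east. The count is C(49, 40) = 2054455634.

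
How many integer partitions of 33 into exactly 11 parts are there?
p(33, 11 parts) = 863

Partitions of n into exactly k parts are in bijection with partitions of n − k into at most k parts (subtract 1 from each part). So p(33, exactly 11) = p(22, parts ≤ 11). Computing via the recurrence p(m, j) = p(m, j−1) + p(m−j, j) gives 863.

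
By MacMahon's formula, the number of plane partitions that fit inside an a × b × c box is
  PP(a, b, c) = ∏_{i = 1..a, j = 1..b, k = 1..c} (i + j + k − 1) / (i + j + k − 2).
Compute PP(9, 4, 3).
PP(9, 4, 3) = 13026013

Evaluate the triple product over i = 1..9, j = 1..4, k = 1..3. The factors are (2/1) · (3/2) · (4/3) · (3/2) · (4/3) · (5/4) · (4/3) · (5/4) · … (108 factors total). The numerators and denominators telescope so the product is an integer; carrying out the multiplication exactly gives PP(9, 4, 3) = 13026013.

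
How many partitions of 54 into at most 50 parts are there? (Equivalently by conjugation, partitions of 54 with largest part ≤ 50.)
p(54, parts ≤ 50) = 386148

Use the recurrence p(n, m) = p(n, m−1) + p(n−m, m): either the largest part is < m (count p(n, m−1)) or the largest part is exactly m (remove one copy of m, count p(n−m, m)). With p(0, ·) = 1 this gives p(54, parts ≤ 50) = 386148. (By conjugating Young diagrams, this also counts partitions of 54 into at most 50 parts.)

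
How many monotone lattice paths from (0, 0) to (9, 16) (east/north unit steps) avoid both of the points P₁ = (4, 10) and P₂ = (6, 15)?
Number of paths = 1447541

Inclusion–exclusion. Total paths: C(25, 9) = 2042975. Through P₁: C(14, 4)·C(11, 5) = 462462. Through P₂: C(21, 6)·C(4, 3) = 217056. Since P₁ is strictly southwest of P₂, a monotone path through both must visit P₁ then P₂; paths through both = C(14, 4)·C(7, 2)·C(4, 3) = 84084. Avoid both = 2042975 − 462462 − 217056 + 84084 = 1447541.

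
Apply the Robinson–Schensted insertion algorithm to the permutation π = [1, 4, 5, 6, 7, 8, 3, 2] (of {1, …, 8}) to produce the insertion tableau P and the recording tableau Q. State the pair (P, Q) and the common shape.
P = [1, 2, 5, 6, 7, 8] / [3] / [4];  Q = [1, 2, 3, 4, 5, 6] / [7] / [8];  common shape = (6, 1, 1)

Row-insert the values π_1, π_2, … into P one at a time, bumping the leftmost entry strictly greater than the inserted value down to the next row. The recording tableau Q records, in position (i, j), the step at which that cell was added to P.
  Insert 1 (step 1): P = [1];  Q = [1]
  Insert 4 (step 2): P = [1, 4];  Q = [1, 2]
  Insert 5 (step 3): P = [1, 4, 5];  Q = [1, 2, 3]
  Insert 6 (step 4): P = [1, 4, 5, 6];  Q = [1, 2, 3, 4]
  Insert 7 (step 5): P = [1, 4, 5, 6, 7];  Q = [1, 2, 3, 4, 5]
  Insert 8 (step 6): P = [1, 4, 5, 6, 7, 8];  Q = [1, 2, 3, 4, 5, 6]
  Insert 3 (step 7): P = [1, 3, 5, 6, 7, 8] / [4];  Q = [1, 2, 3, 4, 5, 6] / [7]
  Insert 2 (step 8): P = [1, 2, 5, 6, 7, 8] / [3] / [4];  Q = [1, 2, 3, 4, 5, 6] / [7] / [8]
Final shape: (6, 1, 1).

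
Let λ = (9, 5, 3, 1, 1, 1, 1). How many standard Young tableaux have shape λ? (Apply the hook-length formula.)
# SYT of shape (9, 5, 3, 1, 1, 1, 1) = 279351072

Hook-length formula: f^λ = n! / Π hook(c), product over all cells c of the Young diagram. For λ = (9, 5, 3, 1, 1, 1, 1), n = 21 boxes. Hook lengths by row (left-to-right, top-to-bottom): [15, 10, 9, 7, 6, 4, 3, 2, 1]; [10, 5, 4, 2, 1]; [7, 2, 1]; [4]; [3]; [2]; [1]. Product of hooks = 182891520000. So f^λ = 21! / 182891520000 = 51090942171709440000 / 182891520000 = 279351072.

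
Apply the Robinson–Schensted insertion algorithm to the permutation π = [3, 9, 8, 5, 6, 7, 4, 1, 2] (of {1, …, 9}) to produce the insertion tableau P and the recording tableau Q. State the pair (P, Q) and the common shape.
P = [1, 2, 6, 7] / [3, 4] / [5] / [8] / [9];  Q = [1, 2, 5, 6] / [3, 9] / [4] / [7] / [8];  common shape = (4, 2, 1, 1, 1)

Row-insert the values π_1, π_2, … into P one at a time, bumping the leftmost entry strictly greater than the inserted value down to the next row. The recording tableau Q records, in position (i, j), the step at which that cell was added to P.
  Insert 3 (step 1): P = [3];  Q = [1]
  Insert 9 (step 2): P = [3, 9];  Q = [1, 2]
  Insert 8 (step 3): P = [3, 8] / [9];  Q = [1, 2] / [3]
  Insert 5 (step 4): P = [3, 5] / [8] / [9];  Q = [1, 2] / [3] / [4]
  Insert 6 (step 5): P = [3, 5, 6] / [8] / [9];  Q = [1, 2, 5] / [3] / [4]
  Insert 7 (step 6): P = [3, 5, 6, 7] / [8] / [9];  Q = [1, 2, 5, 6] / [3] / [4]
  Insert 4 (step 7): P = [3, 4, 6, 7] / [5] / [8] / [9];  Q = [1, 2, 5, 6] / [3] / [4] / [7]
  Insert 1 (step 8): P = [1, 4, 6, 7] / [3] / [5] / [8] / [9];  Q = [1, 2, 5, 6] / [3] / [4] / [7] / [8]
  Insert 2 (step 9): P = [1, 2, 6, 7] / [3, 4] / [5] / [8] / [9];  Q = [1, 2, 5, 6] / [3, 9] / [4] / [7] / [8]
Final shape: (4, 2, 1, 1, 1).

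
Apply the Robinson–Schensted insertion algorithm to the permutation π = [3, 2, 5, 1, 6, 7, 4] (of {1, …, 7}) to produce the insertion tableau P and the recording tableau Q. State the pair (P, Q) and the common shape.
P = [1, 4, 6, 7] / [2, 5] / [3];  Q = [1, 3, 5, 6] / [2, 7] / [4];  common shape = (4, 2, 1)

Row-insert the values π_1, π_2, … into P one at a time, bumping the leftmost entry strictly greater than the inserted value down to the next row. The recording tableau Q records, in position (i, j), the step at which that cell was added to P.
  Insert 3 (step 1): P = [3];  Q = [1]
  Insert 2 (step 2): P = [2] / [3];  Q = [1] / [2]
  Insert 5 (step 3): P = [2, 5] / [3];  Q = [1, 3] / [2]
  Insert 1 (step 4): P = [1, 5] / [2] / [3];  Q = [1, 3] / [2] / [4]
  Insert 6 (step 5): P = [1, 5, 6] / [2] / [3];  Q = [1, 3, 5] / [2] / [4]
  Insert 7 (step 6): P = [1, 5, 6, 7] / [2] / [3];  Q = [1, 3, 5, 6] / [2] / [4]
  Insert 4 (step 7): P = [1, 4, 6, 7] / [2, 5] / [3];  Q = [1, 3, 5, 6] / [2, 7] / [4]
Final shape: (4, 2, 1).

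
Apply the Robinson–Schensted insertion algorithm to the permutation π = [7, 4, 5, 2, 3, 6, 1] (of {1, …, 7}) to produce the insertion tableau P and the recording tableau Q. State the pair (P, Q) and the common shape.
P = [1, 3, 6] / [2, 5] / [4] / [7];  Q = [1, 3, 6] / [2, 5] / [4] / [7];  common shape = (3, 2, 1, 1)

Row-insert the values π_1, π_2, … into P one at a time, bumping the leftmost entry strictly greater than the inserted value down to the next row. The recording tableau Q records, in position (i, j), the step at which that cell was added to P.
  Insert 7 (step 1): P = [7];  Q = [1]
  Insert 4 (step 2): P = [4] / [7];  Q = [1] / [2]
  Insert 5 (step 3): P = [4, 5] / [7];  Q = [1, 3] / [2]
  Insert 2 (step 4): P = [2, 5] / [4] / [7];  Q = [1, 3] / [2] / [4]
  Insert 3 (step 5): P = [2, 3] / [4, 5] / [7];  Q = [1, 3] / [2, 5] / [4]
  Insert 6 (step 6): P = [2, 3, 6] / [4, 5] / [7];  Q = [1, 3, 6] / [2, 5] / [4]
  Insert 1 (step 7): P = [1, 3, 6] / [2, 5] / [4] / [7];  Q = [1, 3, 6] / [2, 5] / [4] / [7]
Final shape: (3, 2, 1, 1).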